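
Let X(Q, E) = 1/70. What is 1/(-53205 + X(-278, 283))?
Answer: -70/3724349 ≈ -1.8795e-5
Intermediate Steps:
X(Q, E) = 1/70
1/(-53205 + X(-278, 283)) = 1/(-53205 + 1/70) = 1/(-3724349/70) = -70/3724349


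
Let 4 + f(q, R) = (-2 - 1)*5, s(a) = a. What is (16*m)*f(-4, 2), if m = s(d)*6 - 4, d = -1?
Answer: 3040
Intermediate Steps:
m = -10 (m = -1*6 - 4 = -6 - 4 = -10)
f(q, R) = -19 (f(q, R) = -4 + (-2 - 1)*5 = -4 - 3*5 = -4 - 15 = -19)
(16*m)*f(-4, 2) = (16*(-10))*(-19) = -160*(-19) = 3040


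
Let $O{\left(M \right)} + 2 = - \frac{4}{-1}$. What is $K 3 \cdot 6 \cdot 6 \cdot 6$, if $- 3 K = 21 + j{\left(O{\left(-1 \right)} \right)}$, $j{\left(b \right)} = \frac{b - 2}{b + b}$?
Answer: $-4536$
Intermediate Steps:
$O{\left(M \right)} = 2$ ($O{\left(M \right)} = -2 - \frac{4}{-1} = -2 - -4 = -2 + 4 = 2$)
$j{\left(b \right)} = \frac{-2 + b}{2 b}$
$K = -7$ ($K = - \frac{21 + \frac{-2 + 2}{2 \cdot 2}}{3} = - \frac{21 + \frac{1}{2} \cdot \frac{1}{2} \cdot 0}{3} = - \frac{21 + 0}{3} = \left(- \frac{1}{3}\right) 21 = -7$)
$K 3 \cdot 6 \cdot 6 \cdot 6 = - 7 \cdot 3 \cdot 6 \cdot 6 \cdot 6 = - 7 \cdot 18 \cdot 6 \cdot 6 = \left(-7\right) 108 \cdot 6 = \left(-756\right) 6 = -4536$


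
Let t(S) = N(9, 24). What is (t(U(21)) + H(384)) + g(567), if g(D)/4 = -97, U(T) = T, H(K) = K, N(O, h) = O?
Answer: 5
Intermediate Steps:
g(D) = -388 (g(D) = 4*(-97) = -388)
t(S) = 9
(t(U(21)) + H(384)) + g(567) = (9 + 384) - 388 = 393 - 388 = 5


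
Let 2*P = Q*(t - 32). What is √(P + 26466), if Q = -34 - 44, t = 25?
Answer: 3*√2971 ≈ 163.52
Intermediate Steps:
Q = -78
P = 273 (P = (-78*(25 - 32))/2 = (-78*(-7))/2 = (½)*546 = 273)
√(P + 26466) = √(273 + 26466) = √26739 = 3*√2971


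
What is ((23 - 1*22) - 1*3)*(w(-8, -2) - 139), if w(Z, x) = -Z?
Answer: 262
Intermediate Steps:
((23 - 1*22) - 1*3)*(w(-8, -2) - 139) = ((23 - 1*22) - 1*3)*(-1*(-8) - 139) = ((23 - 22) - 3)*(8 - 139) = (1 - 3)*(-131) = -2*(-131) = 262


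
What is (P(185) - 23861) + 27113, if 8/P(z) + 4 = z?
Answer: 588620/181 ≈ 3252.0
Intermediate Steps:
P(z) = 8/(-4 + z)
(P(185) - 23861) + 27113 = (8/(-4 + 185) - 23861) + 27113 = (8/181 - 23861) + 27113 = -4318833/181 + 27113 = 588620/181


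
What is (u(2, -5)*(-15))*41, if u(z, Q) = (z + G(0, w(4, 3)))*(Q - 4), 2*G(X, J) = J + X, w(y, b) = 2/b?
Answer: 12915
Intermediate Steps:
G(X, J) = J/2 + X/2 (G(X, J) = (J + X)/2 = J/2 + X/2)
u(z, Q) = (-4 + Q)*(⅓ + z) (u(z, Q) = (z + ((2/3)/2 + (½)*0))*(Q - 4) = (z + ((2*(⅓))/2 + 0))*(-4 + Q) = (z + ((½)*(⅔) + 0))*(-4 + Q) = (z + (⅓ + 0))*(-4 + Q) = (z + ⅓)*(-4 + Q) = (⅓ + z)*(-4 + Q) = (-4 + Q)*(⅓ + z))
(u(2, -5)*(-15))*41 = ((-4/3 - 4*2 + (⅓)*(-5) - 5*2)*(-15))*41 = ((-4/3 - 8 - 5/3 - 10)*(-15))*41 = -21*(-15)*41 = 315*41 = 12915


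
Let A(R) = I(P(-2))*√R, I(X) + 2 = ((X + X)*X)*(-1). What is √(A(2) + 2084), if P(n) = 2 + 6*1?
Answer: √(2084 - 130*√2) ≈ 43.591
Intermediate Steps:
P(n) = 8 (P(n) = 2 + 6 = 8)
I(X) = -2 - 2*X² (I(X) = -2 + ((X + X)*X)*(-1) = -2 + ((2*X)*X)*(-1) = -2 + (2*X²)*(-1) = -2 - 2*X²)
A(R) = -130*√R (A(R) = (-2 - 2*8²)*√R = (-2 - 2*64)*√R = (-2 - 128)*√R = -130*√R)
√(A(2) + 2084) = √(-130*√2 + 2084) = √(2084 - 130*√2)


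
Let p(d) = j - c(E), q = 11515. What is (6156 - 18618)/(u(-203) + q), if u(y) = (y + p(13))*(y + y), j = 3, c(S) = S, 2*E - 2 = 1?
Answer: -2077/15554 ≈ -0.13353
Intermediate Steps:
E = 3/2 (E = 1 + (1/2)*1 = 1 + 1/2 = 3/2 ≈ 1.5000)
p(d) = 3/2 (p(d) = 3 - 1*3/2 = 3 - 3/2 = 3/2)
u(y) = 2*y*(3/2 + y) (u(y) = (y + 3/2)*(y + y) = (3/2 + y)*(2*y) = 2*y*(3/2 + y))
(6156 - 18618)/(u(-203) + q) = (6156 - 18618)/(-203*(3 + 2*(-203)) + 11515) = -12462/(-203*(3 - 406) + 11515) = -12462/(-203*(-403) + 11515) = -12462/(81809 + 11515) = -12462/93324 = -12462*1/93324 = -2077/15554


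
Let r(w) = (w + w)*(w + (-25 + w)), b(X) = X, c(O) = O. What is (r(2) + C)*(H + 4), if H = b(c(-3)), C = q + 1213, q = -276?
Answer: 853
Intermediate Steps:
C = 937 (C = -276 + 1213 = 937)
r(w) = 2*w*(-25 + 2*w) (r(w) = (2*w)*(-25 + 2*w) = 2*w*(-25 + 2*w))
H = -3
(r(2) + C)*(H + 4) = (2*2*(-25 + 2*2) + 937)*(-3 + 4) = (2*2*(-25 + 4) + 937)*1 = (2*2*(-21) + 937)*1 = (-84 + 937)*1 = 853*1 = 853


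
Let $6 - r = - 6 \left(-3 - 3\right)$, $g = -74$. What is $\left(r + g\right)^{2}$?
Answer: $10816$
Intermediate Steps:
$r = -30$ ($r = 6 - - 6 \left(-3 - 3\right) = 6 - \left(-6\right) \left(-6\right) = 6 - 36 = -30$)
$\left(r + g\right)^{2} = \left(-30 - 74\right)^{2} = \left(-104\right)^{2} = 10816$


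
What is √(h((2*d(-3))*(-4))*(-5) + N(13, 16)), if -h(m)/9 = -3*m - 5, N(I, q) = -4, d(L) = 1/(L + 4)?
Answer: √851 ≈ 29.172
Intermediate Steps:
d(L) = 1/(4 + L)
h(m) = 45 + 27*m (h(m) = -9*(-3*m - 5) = -9*(-5 - 3*m) = 45 + 27*m)
√(h((2*d(-3))*(-4))*(-5) + N(13, 16)) = √((45 + 27*((2/(4 - 3))*(-4)))*(-5) - 4) = √((45 + 27*((2/1)*(-4)))*(-5) - 4) = √((45 + 27*((2*1)*(-4)))*(-5) - 4) = √((45 + 27*(2*(-4)))*(-5) - 4) = √((45 + 27*(-8))*(-5) - 4) = √((45 - 216)*(-5) - 4) = √(-171*(-5) - 4) = √(855 - 4) = √851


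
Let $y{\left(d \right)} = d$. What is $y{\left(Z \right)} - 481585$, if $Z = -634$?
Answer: $-482219$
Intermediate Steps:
$y{\left(Z \right)} - 481585 = -634 - 481585 = -482219$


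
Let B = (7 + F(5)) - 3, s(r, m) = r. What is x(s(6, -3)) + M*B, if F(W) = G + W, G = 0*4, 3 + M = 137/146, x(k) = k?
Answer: -1833/146 ≈ -12.555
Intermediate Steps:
M = -301/146 (M = -3 + 137/146 = -301/146 ≈ -2.0616)
G = 0
F(W) = W (F(W) = 0 + W = W)
B = 9 (B = (7 + 5) - 3 = 12 - 3 = 9)
x(s(6, -3)) + M*B = 6 - 301/146*9 = 6 - 2709/146 = -1833/146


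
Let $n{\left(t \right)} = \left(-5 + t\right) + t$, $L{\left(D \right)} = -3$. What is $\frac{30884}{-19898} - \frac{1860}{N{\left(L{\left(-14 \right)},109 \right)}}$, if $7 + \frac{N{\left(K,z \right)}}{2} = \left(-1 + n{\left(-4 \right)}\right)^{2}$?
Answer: $- \frac{4057036}{626787} \approx -6.4727$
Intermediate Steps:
$n{\left(t \right)} = -5 + 2 t$
$N{\left(K,z \right)} = 378$ ($N{\left(K,z \right)} = -14 + 2 \left(-1 + \left(-5 + 2 \left(-4\right)\right)\right)^{2} = -14 + 2 \left(-1 - 13\right)^{2} = -14 + 2 \left(-14\right)^{2} = -14 + 2 \cdot 196 = -14 + 392 = 378$)
$\frac{30884}{-19898} - \frac{1860}{N{\left(L{\left(-14 \right)},109 \right)}} = \frac{30884}{-19898} - \frac{1860}{378} = 30884 \left(- \frac{1}{19898}\right) - \frac{310}{63} = - \frac{15442}{9949} - \frac{310}{63} = - \frac{4057036}{626787}$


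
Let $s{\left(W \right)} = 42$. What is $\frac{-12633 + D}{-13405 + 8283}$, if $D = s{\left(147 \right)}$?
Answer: $\frac{12591}{5122} \approx 2.4582$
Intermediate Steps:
$D = 42$
$\frac{-12633 + D}{-13405 + 8283} = \frac{-12633 + 42}{-13405 + 8283} = - \frac{12591}{-5122} = \left(-12591\right) \left(- \frac{1}{5122}\right) = \frac{12591}{5122}$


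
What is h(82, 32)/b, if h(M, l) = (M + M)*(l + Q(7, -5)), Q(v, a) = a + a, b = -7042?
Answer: -1804/3521 ≈ -0.51235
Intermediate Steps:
Q(v, a) = 2*a
h(M, l) = 2*M*(-10 + l) (h(M, l) = (M + M)*(l + 2*(-5)) = (2*M)*(l - 10) = (2*M)*(-10 + l) = 2*M*(-10 + l))
h(82, 32)/b = (2*82*(-10 + 32))/(-7042) = (2*82*22)*(-1/7042) = 3608*(-1/7042) = -1804/3521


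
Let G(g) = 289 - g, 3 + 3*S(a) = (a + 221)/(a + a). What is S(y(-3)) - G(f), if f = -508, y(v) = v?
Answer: -7291/9 ≈ -810.11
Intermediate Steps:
S(a) = -1 + (221 + a)/(6*a) (S(a) = -1 + ((a + 221)/(a + a))/3 = -1 + ((221 + a)/((2*a)))/3 = -1 + ((221 + a)*(1/(2*a)))/3 = -1 + ((221 + a)/(2*a))/3 = -1 + (221 + a)/(6*a))
S(y(-3)) - G(f) = (⅙)*(221 - 5*(-3))/(-3) - (289 - 1*(-508)) = (⅙)*(-⅓)*(221 + 15) - (289 + 508) = (⅙)*(-⅓)*236 - 1*797 = -118/9 - 797 = -7291/9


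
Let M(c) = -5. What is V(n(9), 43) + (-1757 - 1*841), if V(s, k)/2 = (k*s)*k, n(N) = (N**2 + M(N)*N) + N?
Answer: 163812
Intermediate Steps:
n(N) = N**2 - 4*N (n(N) = (N**2 - 5*N) + N = N**2 - 4*N)
V(s, k) = 2*s*k**2 (V(s, k) = 2*((k*s)*k) = 2*(s*k**2) = 2*s*k**2)
V(n(9), 43) + (-1757 - 1*841) = 2*(9*(-4 + 9))*43**2 + (-1757 - 1*841) = 2*(9*5)*1849 + (-1757 - 841) = 2*45*1849 - 2598 = 166410 - 2598 = 163812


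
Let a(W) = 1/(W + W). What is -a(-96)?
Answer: 1/192 ≈ 0.0052083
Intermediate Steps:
a(W) = 1/(2*W)
-a(-96) = -1/(2*(-96)) = -(-1)/(2*96) = -1*(-1/192) = 1/192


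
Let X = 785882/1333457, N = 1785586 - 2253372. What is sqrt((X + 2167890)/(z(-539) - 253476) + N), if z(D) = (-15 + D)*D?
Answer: 34*I*sqrt(366330849525948613436695)/30089457205 ≈ 683.91*I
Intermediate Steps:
z(D) = D*(-15 + D)
N = -467786
X = 785882/1333457 (X = 785882*(1/1333457) = 785882/1333457 ≈ 0.58936)
sqrt((X + 2167890)/(z(-539) - 253476) + N) = sqrt((785882/1333457 + 2167890)/(-539*(-15 - 539) - 253476) - 467786) = sqrt(2890788881612/(1333457*(-539*(-554) - 253476)) - 467786) = sqrt(2890788881612/(1333457*(298606 - 253476)) - 467786) = sqrt((2890788881612/1333457)/45130 - 467786) = sqrt((2890788881612/1333457)*(1/45130) - 467786) = sqrt(1445394440806/30089457205 - 467786) = sqrt(-14073981433657324/30089457205) = 34*I*sqrt(366330849525948613436695)/30089457205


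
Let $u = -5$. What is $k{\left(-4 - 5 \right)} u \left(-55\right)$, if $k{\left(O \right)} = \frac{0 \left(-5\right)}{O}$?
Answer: $0$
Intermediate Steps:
$k{\left(O \right)} = 0$ ($k{\left(O \right)} = \frac{0}{O} = 0$)
$k{\left(-4 - 5 \right)} u \left(-55\right) = 0 \left(-5\right) \left(-55\right) = 0 \left(-55\right) = 0$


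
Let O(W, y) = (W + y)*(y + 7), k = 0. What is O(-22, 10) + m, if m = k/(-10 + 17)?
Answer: -204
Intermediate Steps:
O(W, y) = (7 + y)*(W + y) (O(W, y) = (W + y)*(7 + y) = (7 + y)*(W + y))
m = 0 (m = 0/(-10 + 17) = 0/7 = 0*(1/7) = 0)
O(-22, 10) + m = (10**2 + 7*(-22) + 7*10 - 22*10) + 0 = (100 - 154 + 70 - 220) + 0 = -204 + 0 = -204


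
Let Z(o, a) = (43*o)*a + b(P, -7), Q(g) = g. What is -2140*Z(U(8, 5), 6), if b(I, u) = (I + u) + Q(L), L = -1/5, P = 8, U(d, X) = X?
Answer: -2762312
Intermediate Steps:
L = -⅕ (L = -1*⅕ = -⅕ ≈ -0.20000)
b(I, u) = -⅕ + I + u (b(I, u) = (I + u) - ⅕ = -⅕ + I + u)
Z(o, a) = ⅘ + 43*a*o (Z(o, a) = (43*o)*a + (-⅕ + 8 - 7) = 43*a*o + ⅘ = ⅘ + 43*a*o)
-2140*Z(U(8, 5), 6) = -2140*(⅘ + 43*6*5) = -2140*(⅘ + 1290) = -2140*6454/5 = -2762312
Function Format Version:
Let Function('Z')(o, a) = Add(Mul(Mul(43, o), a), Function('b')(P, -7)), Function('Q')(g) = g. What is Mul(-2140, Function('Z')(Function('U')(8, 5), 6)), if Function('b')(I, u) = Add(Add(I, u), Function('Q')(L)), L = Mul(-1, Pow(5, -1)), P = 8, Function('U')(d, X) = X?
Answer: -2762312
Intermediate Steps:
L = Rational(-1, 5) (L = Mul(-1, Rational(1, 5)) = Rational(-1, 5) ≈ -0.20000)
Function('b')(I, u) = Add(Rational(-1, 5), I, u) (Function('b')(I, u) = Add(Add(I, u), Rational(-1, 5)) = Add(Rational(-1, 5), I, u))
Function('Z')(o, a) = Add(Rational(4, 5), Mul(43, a, o)) (Function('Z')(o, a) = Add(Mul(Mul(43, o), a), Add(Rational(-1, 5), 8, -7)) = Add(Mul(43, a, o), Rational(4, 5)) = Add(Rational(4, 5), Mul(43, a, o)))
Mul(-2140, Function('Z')(Function('U')(8, 5), 6)) = Mul(-2140, Add(Rational(4, 5), Mul(43, 6, 5))) = Mul(-2140, Add(Rational(4, 5), 1290)) = Mul(-2140, Rational(6454, 5)) = -2762312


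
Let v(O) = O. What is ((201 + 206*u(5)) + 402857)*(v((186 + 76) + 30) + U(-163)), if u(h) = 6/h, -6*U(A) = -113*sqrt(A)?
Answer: 588825592/5 + 113933719*I*sqrt(163)/15 ≈ 1.1777e+8 + 9.6974e+7*I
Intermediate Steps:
U(A) = 113*sqrt(A)/6 (U(A) = -(-113)*sqrt(A)/6 = 113*sqrt(A)/6)
((201 + 206*u(5)) + 402857)*(v((186 + 76) + 30) + U(-163)) = ((201 + 206*(6/5)) + 402857)*(((186 + 76) + 30) + 113*sqrt(-163)/6) = ((201 + 206*(6*(1/5))) + 402857)*((262 + 30) + 113*(I*sqrt(163))/6) = ((201 + 206*(6/5)) + 402857)*(292 + 113*I*sqrt(163)/6) = ((201 + 1236/5) + 402857)*(292 + 113*I*sqrt(163)/6) = (2241/5 + 402857)*(292 + 113*I*sqrt(163)/6) = 2016526*(292 + 113*I*sqrt(163)/6)/5 = 588825592/5 + 113933719*I*sqrt(163)/15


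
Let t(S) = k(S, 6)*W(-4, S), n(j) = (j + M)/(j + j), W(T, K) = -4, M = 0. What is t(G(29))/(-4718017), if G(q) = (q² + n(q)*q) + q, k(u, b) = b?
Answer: 24/4718017 ≈ 5.0869e-6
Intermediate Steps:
n(j) = ½ (n(j) = (j + 0)/(j + j) = j/((2*j)) = j*(1/(2*j)) = ½)
G(q) = q² + 3*q/2 (G(q) = (q² + q/2) + q = q² + 3*q/2)
t(S) = -24 (t(S) = 6*(-4) = -24)
t(G(29))/(-4718017) = -24/(-4718017) = -24*(-1/4718017) = 24/4718017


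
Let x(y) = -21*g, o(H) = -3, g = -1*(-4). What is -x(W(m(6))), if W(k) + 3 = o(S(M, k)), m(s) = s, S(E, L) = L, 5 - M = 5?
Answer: 84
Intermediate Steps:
M = 0 (M = 5 - 1*5 = 5 - 5 = 0)
g = 4
W(k) = -6 (W(k) = -3 - 3 = -6)
x(y) = -84 (x(y) = -21*4 = -84)
-x(W(m(6))) = -1*(-84) = 84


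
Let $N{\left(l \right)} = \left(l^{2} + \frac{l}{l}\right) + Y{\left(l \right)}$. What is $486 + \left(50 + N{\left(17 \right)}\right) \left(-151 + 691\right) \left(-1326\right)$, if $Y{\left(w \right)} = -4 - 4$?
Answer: $-237724794$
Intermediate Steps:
$Y{\left(w \right)} = -8$ ($Y{\left(w \right)} = -4 - 4 = -8$)
$N{\left(l \right)} = -7 + l^{2}$ ($N{\left(l \right)} = \left(l^{2} + \frac{l}{l}\right) - 8 = \left(l^{2} + 1\right) - 8 = \left(1 + l^{2}\right) - 8 = -7 + l^{2}$)
$486 + \left(50 + N{\left(17 \right)}\right) \left(-151 + 691\right) \left(-1326\right) = 486 + \left(50 - \left(7 - 17^{2}\right)\right) \left(-151 + 691\right) \left(-1326\right) = 486 + \left(50 + \left(-7 + 289\right)\right) 540 \left(-1326\right) = 486 + \left(50 + 282\right) 540 \left(-1326\right) = 486 + 332 \cdot 540 \left(-1326\right) = 486 + 179280 \left(-1326\right) = 486 - 237725280 = -237724794$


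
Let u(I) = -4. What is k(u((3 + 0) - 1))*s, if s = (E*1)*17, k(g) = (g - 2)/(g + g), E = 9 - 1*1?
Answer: 102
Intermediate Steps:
E = 8 (E = 9 - 1 = 8)
k(g) = (-2 + g)/(2*g) (k(g) = (-2 + g)/((2*g)) = (-2 + g)*(1/(2*g)) = (-2 + g)/(2*g))
s = 136 (s = (8*1)*17 = 8*17 = 136)
k(u((3 + 0) - 1))*s = ((1/2)*(-2 - 4)/(-4))*136 = ((1/2)*(-1/4)*(-6))*136 = (3/4)*136 = 102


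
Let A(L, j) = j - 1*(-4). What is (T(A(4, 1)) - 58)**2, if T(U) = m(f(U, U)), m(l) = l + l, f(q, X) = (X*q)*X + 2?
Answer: 38416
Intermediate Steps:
f(q, X) = 2 + q*X**2 (f(q, X) = q*X**2 + 2 = 2 + q*X**2)
A(L, j) = 4 + j (A(L, j) = j + 4 = 4 + j)
m(l) = 2*l
T(U) = 4 + 2*U**3 (T(U) = 2*(2 + U*U**2) = 2*(2 + U**3) = 4 + 2*U**3)
(T(A(4, 1)) - 58)**2 = ((4 + 2*(4 + 1)**3) - 58)**2 = ((4 + 2*5**3) - 58)**2 = ((4 + 2*125) - 58)**2 = ((4 + 250) - 58)**2 = (254 - 58)**2 = 196**2 = 38416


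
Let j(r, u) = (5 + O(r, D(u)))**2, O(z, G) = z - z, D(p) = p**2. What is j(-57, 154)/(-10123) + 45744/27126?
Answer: 77064727/45766083 ≈ 1.6839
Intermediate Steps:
O(z, G) = 0
j(r, u) = 25 (j(r, u) = (5 + 0)**2 = 5**2 = 25)
j(-57, 154)/(-10123) + 45744/27126 = 25/(-10123) + 45744/27126 = 25*(-1/10123) + 45744*(1/27126) = -25/10123 + 7624/4521 = 77064727/45766083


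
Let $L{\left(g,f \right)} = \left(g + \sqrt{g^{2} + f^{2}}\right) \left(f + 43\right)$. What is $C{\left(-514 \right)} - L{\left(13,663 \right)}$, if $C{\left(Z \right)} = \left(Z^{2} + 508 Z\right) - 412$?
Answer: $-6506 - 9178 \sqrt{2602} \approx -4.7467 \cdot 10^{5}$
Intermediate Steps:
$C{\left(Z \right)} = -412 + Z^{2} + 508 Z$
$L{\left(g,f \right)} = \left(43 + f\right) \left(g + \sqrt{f^{2} + g^{2}}\right)$ ($L{\left(g,f \right)} = \left(g + \sqrt{f^{2} + g^{2}}\right) \left(43 + f\right) = \left(43 + f\right) \left(g + \sqrt{f^{2} + g^{2}}\right)$)
$C{\left(-514 \right)} - L{\left(13,663 \right)} = \left(-412 + \left(-514\right)^{2} + 508 \left(-514\right)\right) - \left(43 \cdot 13 + 43 \sqrt{663^{2} + 13^{2}} + 663 \cdot 13 + 663 \sqrt{663^{2} + 13^{2}}\right) = \left(-412 + 264196 - 261112\right) - \left(559 + 43 \sqrt{439569 + 169} + 8619 + 663 \sqrt{439569 + 169}\right) = 2672 - \left(559 + 43 \sqrt{439738} + 8619 + 663 \sqrt{439738}\right) = 2672 - \left(559 + 43 \cdot 13 \sqrt{2602} + 8619 + 663 \cdot 13 \sqrt{2602}\right) = 2672 - \left(559 + 559 \sqrt{2602} + 8619 + 8619 \sqrt{2602}\right) = 2672 - \left(9178 + 9178 \sqrt{2602}\right) = -6506 - 9178 \sqrt{2602}$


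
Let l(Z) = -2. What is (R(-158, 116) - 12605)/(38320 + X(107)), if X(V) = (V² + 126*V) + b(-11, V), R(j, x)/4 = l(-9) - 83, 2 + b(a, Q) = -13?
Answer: -12945/63236 ≈ -0.20471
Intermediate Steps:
b(a, Q) = -15 (b(a, Q) = -2 - 13 = -15)
R(j, x) = -340 (R(j, x) = 4*(-2 - 83) = 4*(-85) = -340)
X(V) = -15 + V² + 126*V (X(V) = (V² + 126*V) - 15 = -15 + V² + 126*V)
(R(-158, 116) - 12605)/(38320 + X(107)) = (-340 - 12605)/(38320 + (-15 + 107² + 126*107)) = -12945/(38320 + (-15 + 11449 + 13482)) = -12945/(38320 + 24916) = -12945/63236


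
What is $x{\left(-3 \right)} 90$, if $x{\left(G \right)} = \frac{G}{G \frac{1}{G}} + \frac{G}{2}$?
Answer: $-405$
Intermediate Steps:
$x{\left(G \right)} = \frac{3 G}{2}$ ($x{\left(G \right)} = \frac{G}{1} + G \frac{1}{2} = G 1 + \frac{G}{2} = G + \frac{G}{2} = \frac{3 G}{2}$)
$x{\left(-3 \right)} 90 = \frac{3}{2} \left(-3\right) 90 = \left(- \frac{9}{2}\right) 90 = -405$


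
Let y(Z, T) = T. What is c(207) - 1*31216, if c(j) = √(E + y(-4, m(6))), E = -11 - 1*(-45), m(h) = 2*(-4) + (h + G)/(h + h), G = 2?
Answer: -31216 + 4*√15/3 ≈ -31211.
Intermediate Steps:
m(h) = -8 + (2 + h)/(2*h) (m(h) = 2*(-4) + (h + 2)/(h + h) = -8 + (2 + h)/((2*h)) = -8 + (2 + h)*(1/(2*h)) = -8 + (2 + h)/(2*h))
E = 34 (E = -11 + 45 = 34)
c(j) = 4*√15/3 (c(j) = √(34 + (-15/2 + 1/6)) = √(34 + (-15/2 + ⅙)) = √(34 - 22/3) = √(80/3) = 4*√15/3)
c(207) - 1*31216 = 4*√15/3 - 1*31216 = 4*√15/3 - 31216 = -31216 + 4*√15/3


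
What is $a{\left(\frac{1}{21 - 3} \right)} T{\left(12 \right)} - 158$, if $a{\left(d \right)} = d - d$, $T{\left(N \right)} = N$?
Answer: $-158$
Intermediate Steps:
$a{\left(d \right)} = 0$
$a{\left(\frac{1}{21 - 3} \right)} T{\left(12 \right)} - 158 = 0 \cdot 12 - 158 = 0 - 158 = -158$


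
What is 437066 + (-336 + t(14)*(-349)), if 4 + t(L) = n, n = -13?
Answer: 442663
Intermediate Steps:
t(L) = -17 (t(L) = -4 - 13 = -17)
437066 + (-336 + t(14)*(-349)) = 437066 + (-336 - 17*(-349)) = 437066 + (-336 + 5933) = 437066 + 5597 = 442663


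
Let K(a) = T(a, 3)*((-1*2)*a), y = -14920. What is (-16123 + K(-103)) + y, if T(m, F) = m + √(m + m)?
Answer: -52261 + 206*I*√206 ≈ -52261.0 + 2956.7*I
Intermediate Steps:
T(m, F) = m + √2*√m (T(m, F) = m + √(2*m) = m + √2*√m)
K(a) = -2*a*(a + √2*√a) (K(a) = (a + √2*√a)*((-1*2)*a) = (a + √2*√a)*(-2*a) = -2*a*(a + √2*√a))
(-16123 + K(-103)) + y = (-16123 - 2*(-103)*(-103 + √2*√(-103))) - 14920 = (-16123 - 2*(-103)*(-103 + √2*(I*√103))) - 14920 = (-16123 - 2*(-103)*(-103 + I*√206)) - 14920 = (-16123 + (-21218 + 206*I*√206)) - 14920 = (-37341 + 206*I*√206) - 14920 = -52261 + 206*I*√206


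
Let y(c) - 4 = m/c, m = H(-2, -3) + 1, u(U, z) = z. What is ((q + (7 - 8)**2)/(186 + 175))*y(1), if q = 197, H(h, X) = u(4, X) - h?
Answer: 792/361 ≈ 2.1939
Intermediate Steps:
H(h, X) = X - h
m = 0 (m = (-3 - 1*(-2)) + 1 = (-3 + 2) + 1 = -1 + 1 = 0)
y(c) = 4 (y(c) = 4 + 0/c = 4 + 0 = 4)
((q + (7 - 8)**2)/(186 + 175))*y(1) = ((197 + (7 - 8)**2)/(186 + 175))*4 = ((197 + (-1)**2)/361)*4 = ((197 + 1)*(1/361))*4 = (198*(1/361))*4 = (198/361)*4 = 792/361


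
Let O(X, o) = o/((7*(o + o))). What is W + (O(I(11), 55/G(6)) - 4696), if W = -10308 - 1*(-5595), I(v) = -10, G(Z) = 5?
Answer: -131725/14 ≈ -9408.9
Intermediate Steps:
O(X, o) = 1/14 (O(X, o) = o/((7*(2*o))) = o/((14*o)) = o*(1/(14*o)) = 1/14)
W = -4713 (W = -10308 + 5595 = -4713)
W + (O(I(11), 55/G(6)) - 4696) = -4713 + (1/14 - 4696) = -4713 - 65743/14 = -131725/14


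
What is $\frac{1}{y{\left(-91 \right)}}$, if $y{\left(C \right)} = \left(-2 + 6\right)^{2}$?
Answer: $\frac{1}{16} \approx 0.0625$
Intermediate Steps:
$y{\left(C \right)} = 16$ ($y{\left(C \right)} = 4^{2} = 16$)
$\frac{1}{y{\left(-91 \right)}} = \frac{1}{16}$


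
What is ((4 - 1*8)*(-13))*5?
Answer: 260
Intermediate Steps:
((4 - 1*8)*(-13))*5 = ((4 - 8)*(-13))*5 = -4*(-13)*5 = 52*5 = 260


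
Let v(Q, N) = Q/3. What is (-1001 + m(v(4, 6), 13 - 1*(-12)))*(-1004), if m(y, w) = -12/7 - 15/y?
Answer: 7126141/7 ≈ 1.0180e+6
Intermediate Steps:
v(Q, N) = Q/3 (v(Q, N) = Q*(⅓) = Q/3)
m(y, w) = -12/7 - 15/y (m(y, w) = -12*⅐ - 15/y = -12/7 - 15/y)
(-1001 + m(v(4, 6), 13 - 1*(-12)))*(-1004) = (-1001 + (-12/7 - 15/((⅓)*4)))*(-1004) = (-1001 + (-12/7 - 15/4/3))*(-1004) = (-1001 + (-12/7 - 15*¾))*(-1004) = (-1001 + (-12/7 - 45/4))*(-1004) = (-1001 - 363/28)*(-1004) = -28391/28*(-1004) = 7126141/7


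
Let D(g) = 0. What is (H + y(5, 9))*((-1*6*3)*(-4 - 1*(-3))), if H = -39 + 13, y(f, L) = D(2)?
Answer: -468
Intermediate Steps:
y(f, L) = 0
H = -26
(H + y(5, 9))*((-1*6*3)*(-4 - 1*(-3))) = (-26 + 0)*((-1*6*3)*(-4 - 1*(-3))) = -26*(-6*3)*(-4 + 3) = -(-468)*(-1) = -26*18 = -468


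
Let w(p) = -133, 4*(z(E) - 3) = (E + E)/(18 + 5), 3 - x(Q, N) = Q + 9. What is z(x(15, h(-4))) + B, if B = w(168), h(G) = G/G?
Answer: -6001/46 ≈ -130.46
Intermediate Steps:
h(G) = 1
x(Q, N) = -6 - Q (x(Q, N) = 3 - (Q + 9) = 3 - (9 + Q) = 3 + (-9 - Q) = -6 - Q)
z(E) = 3 + E/46 (z(E) = 3 + ((E + E)/(18 + 5))/4 = 3 + ((2*E)/23)/4 = 3 + ((2*E)*(1/23))/4 = 3 + (2*E/23)/4 = 3 + E/46)
B = -133
z(x(15, h(-4))) + B = (3 + (-6 - 1*15)/46) - 133 = (3 + (-6 - 15)/46) - 133 = (3 + (1/46)*(-21)) - 133 = (3 - 21/46) - 133 = 117/46 - 133 = -6001/46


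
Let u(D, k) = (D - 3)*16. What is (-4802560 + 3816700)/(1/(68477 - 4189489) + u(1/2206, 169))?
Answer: 896240640404592/43629978467 ≈ 20542.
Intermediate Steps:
u(D, k) = -48 + 16*D (u(D, k) = (-3 + D)*16 = -48 + 16*D)
(-4802560 + 3816700)/(1/(68477 - 4189489) + u(1/2206, 169)) = (-4802560 + 3816700)/(1/(68477 - 4189489) + (-48 + 16/2206)) = -985860/(1/(-4121012) + (-48 + 16*(1/2206))) = -985860/(-1/4121012 + (-48 + 8/1103)) = -985860/(-1/4121012 - 52936/1103) = -985860/(-218149892335/4545476236) = -985860*(-4545476236/218149892335) = 896240640404592/43629978467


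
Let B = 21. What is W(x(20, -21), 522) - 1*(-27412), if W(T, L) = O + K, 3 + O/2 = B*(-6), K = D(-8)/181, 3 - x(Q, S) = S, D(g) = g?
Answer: 4914866/181 ≈ 27154.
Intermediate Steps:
x(Q, S) = 3 - S
K = -8/181 ≈ -0.044199
O = -258 (O = -6 + 2*(21*(-6)) = -6 + 2*(-126) = -6 - 252 = -258)
W(T, L) = -46706/181 (W(T, L) = -258 - 8/181 = -46706/181)
W(x(20, -21), 522) - 1*(-27412) = -46706/181 - 1*(-27412) = -46706/181 + 27412 = 4914866/181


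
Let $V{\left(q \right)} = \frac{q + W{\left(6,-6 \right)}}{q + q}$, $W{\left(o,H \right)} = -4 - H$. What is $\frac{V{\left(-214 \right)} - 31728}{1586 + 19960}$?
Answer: $- \frac{3394843}{2305422} \approx -1.4725$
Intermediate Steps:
$V{\left(q \right)} = \frac{2 + q}{2 q}$ ($V{\left(q \right)} = \frac{q - -2}{q + q} = \frac{q + \left(-4 + 6\right)}{2 q} = \left(q + 2\right) \frac{1}{2 q} = \left(2 + q\right) \frac{1}{2 q} = \frac{2 + q}{2 q}$)
$\frac{V{\left(-214 \right)} - 31728}{1586 + 19960} = \frac{\frac{2 - 214}{2 \left(-214\right)} - 31728}{1586 + 19960} = \frac{\frac{1}{2} \left(- \frac{1}{214}\right) \left(-212\right) - 31728}{21546} = \left(\frac{53}{107} - 31728\right) \frac{1}{21546} = \left(- \frac{3394843}{107}\right) \frac{1}{21546} = - \frac{3394843}{2305422}$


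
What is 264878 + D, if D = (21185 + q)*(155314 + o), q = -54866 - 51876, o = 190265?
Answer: -29566437625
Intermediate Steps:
q = -106742
D = -29566702503 (D = (21185 - 106742)*(155314 + 190265) = -85557*345579 = -29566702503)
264878 + D = 264878 - 29566702503 = -29566437625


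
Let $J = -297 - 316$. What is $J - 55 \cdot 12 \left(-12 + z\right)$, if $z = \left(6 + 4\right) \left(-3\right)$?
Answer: $27107$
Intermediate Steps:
$J = -613$ ($J = -297 - 316 = -613$)
$z = -30$ ($z = 10 \left(-3\right) = -30$)
$J - 55 \cdot 12 \left(-12 + z\right) = -613 - 55 \cdot 12 \left(-12 - 30\right) = -613 - 55 \cdot 12 \left(-42\right) = -613 - -27720 = -613 + 27720 = 27107$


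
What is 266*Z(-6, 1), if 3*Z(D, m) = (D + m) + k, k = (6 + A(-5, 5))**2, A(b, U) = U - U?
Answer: 8246/3 ≈ 2748.7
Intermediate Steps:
A(b, U) = 0
k = 36 (k = (6 + 0)**2 = 6**2 = 36)
Z(D, m) = 12 + D/3 + m/3 (Z(D, m) = ((D + m) + 36)/3 = (36 + D + m)/3 = 12 + D/3 + m/3)
266*Z(-6, 1) = 266*(12 + (1/3)*(-6) + (1/3)*1) = 266*(12 - 2 + 1/3) = 266*(31/3) = 8246/3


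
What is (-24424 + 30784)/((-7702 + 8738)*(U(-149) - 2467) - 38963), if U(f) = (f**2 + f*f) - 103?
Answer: 6360/43298989 ≈ 0.00014689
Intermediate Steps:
U(f) = -103 + 2*f**2 (U(f) = (f**2 + f**2) - 103 = 2*f**2 - 103 = -103 + 2*f**2)
(-24424 + 30784)/((-7702 + 8738)*(U(-149) - 2467) - 38963) = (-24424 + 30784)/((-7702 + 8738)*((-103 + 2*(-149)**2) - 2467) - 38963) = 6360/(1036*((-103 + 2*22201) - 2467) - 38963) = 6360/(1036*((-103 + 44402) - 2467) - 38963) = 6360/(1036*(44299 - 2467) - 38963) = 6360/(1036*41832 - 38963) = 6360/(43337952 - 38963) = 6360/43298989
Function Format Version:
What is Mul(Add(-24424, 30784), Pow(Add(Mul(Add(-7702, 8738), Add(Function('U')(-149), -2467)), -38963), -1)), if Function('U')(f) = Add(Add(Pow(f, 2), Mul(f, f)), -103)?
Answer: Rational(6360, 43298989) ≈ 0.00014689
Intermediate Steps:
Function('U')(f) = Add(-103, Mul(2, Pow(f, 2))) (Function('U')(f) = Add(Add(Pow(f, 2), Pow(f, 2)), -103) = Add(Mul(2, Pow(f, 2)), -103) = Add(-103, Mul(2, Pow(f, 2))))
Mul(Add(-24424, 30784), Pow(Add(Mul(Add(-7702, 8738), Add(Function('U')(-149), -2467)), -38963), -1)) = Mul(Add(-24424, 30784), Pow(Add(Mul(Add(-7702, 8738), Add(Add(-103, Mul(2, Pow(-149, 2))), -2467)), -38963), -1)) = Mul(6360, Pow(Add(Mul(1036, Add(Add(-103, Mul(2, 22201)), -2467)), -38963), -1)) = Mul(6360, Pow(Add(Mul(1036, Add(Add(-103, 44402), -2467)), -38963), -1)) = Mul(6360, Pow(Add(Mul(1036, Add(44299, -2467)), -38963), -1)) = Mul(6360, Pow(Add(Mul(1036, 41832), -38963), -1)) = Mul(6360, Pow(Add(43337952, -38963), -1)) = Mul(6360, Pow(43298989, -1)) = Mul(6360, Rational(1, 43298989)) = Rational(6360, 43298989)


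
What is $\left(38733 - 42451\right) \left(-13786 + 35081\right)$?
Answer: $-79174810$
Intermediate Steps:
$\left(38733 - 42451\right) \left(-13786 + 35081\right) = \left(-3718\right) 21295 = -79174810$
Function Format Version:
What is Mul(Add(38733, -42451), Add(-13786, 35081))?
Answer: -79174810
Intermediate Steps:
Mul(Add(38733, -42451), Add(-13786, 35081)) = Mul(-3718, 21295) = -79174810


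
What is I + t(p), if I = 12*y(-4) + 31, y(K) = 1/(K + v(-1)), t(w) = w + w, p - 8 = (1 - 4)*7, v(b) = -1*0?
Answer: 2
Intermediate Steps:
v(b) = 0
p = -13 (p = 8 + (1 - 4)*7 = 8 - 3*7 = 8 - 21 = -13)
t(w) = 2*w
y(K) = 1/K (y(K) = 1/(K + 0) = 1/K)
I = 28 (I = 12/(-4) + 31 = 12*(-1/4) + 31 = -3 + 31 = 28)
I + t(p) = 28 + 2*(-13) = 28 - 26 = 2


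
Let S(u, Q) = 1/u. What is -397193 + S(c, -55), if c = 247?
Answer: -98106670/247 ≈ -3.9719e+5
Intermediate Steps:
-397193 + S(c, -55) = -397193 + 1/247 = -98106670/247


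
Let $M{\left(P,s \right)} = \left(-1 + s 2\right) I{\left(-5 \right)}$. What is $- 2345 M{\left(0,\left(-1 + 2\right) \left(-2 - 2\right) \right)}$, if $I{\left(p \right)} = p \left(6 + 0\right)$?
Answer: $-633150$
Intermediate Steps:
$I{\left(p \right)} = 6 p$ ($I{\left(p \right)} = p 6 = 6 p$)
$M{\left(P,s \right)} = 30 - 60 s$ ($M{\left(P,s \right)} = \left(-1 + s 2\right) 6 \left(-5\right) = \left(-1 + 2 s\right) \left(-30\right) = 30 - 60 s$)
$- 2345 M{\left(0,\left(-1 + 2\right) \left(-2 - 2\right) \right)} = - 2345 \left(30 - 60 \left(-1 + 2\right) \left(-2 - 2\right)\right) = - 2345 \left(30 - 60 \cdot 1 \left(-4\right)\right) = - 2345 \left(30 - -240\right) = - 2345 \left(30 + 240\right) = \left(-2345\right) 270 = -633150$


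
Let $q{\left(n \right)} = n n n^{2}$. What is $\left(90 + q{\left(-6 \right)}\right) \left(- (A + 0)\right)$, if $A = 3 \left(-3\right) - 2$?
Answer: $15246$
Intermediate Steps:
$A = -11$ ($A = -9 - 2 = -11$)
$q{\left(n \right)} = n^{4}$ ($q{\left(n \right)} = n^{2} n^{2} = n^{4}$)
$\left(90 + q{\left(-6 \right)}\right) \left(- (A + 0)\right) = \left(90 + \left(-6\right)^{4}\right) \left(- (-11 + 0)\right) = \left(90 + 1296\right) \left(\left(-1\right) \left(-11\right)\right) = 1386 \cdot 11 = 15246$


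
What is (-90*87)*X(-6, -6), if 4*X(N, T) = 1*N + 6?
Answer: 0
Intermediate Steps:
X(N, T) = 3/2 + N/4 (X(N, T) = (1*N + 6)/4 = (N + 6)/4 = (6 + N)/4 = 3/2 + N/4)
(-90*87)*X(-6, -6) = (-90*87)*(3/2 + (1/4)*(-6)) = -7830*(3/2 - 3/2) = -7830*0 = 0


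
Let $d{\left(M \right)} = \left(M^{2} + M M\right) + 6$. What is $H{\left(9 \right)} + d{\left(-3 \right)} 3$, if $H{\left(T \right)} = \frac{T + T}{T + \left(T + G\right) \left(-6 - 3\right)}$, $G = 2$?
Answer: $\frac{359}{5} \approx 71.8$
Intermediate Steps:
$d{\left(M \right)} = 6 + 2 M^{2}$ ($d{\left(M \right)} = \left(M^{2} + M^{2}\right) + 6 = 2 M^{2} + 6 = 6 + 2 M^{2}$)
$H{\left(T \right)} = \frac{2 T}{-18 - 8 T}$ ($H{\left(T \right)} = \frac{T + T}{T + \left(T + 2\right) \left(-6 - 3\right)} = \frac{2 T}{T + \left(2 + T\right) \left(-9\right)} = \frac{2 T}{T - \left(18 + 9 T\right)} = \frac{2 T}{-18 - 8 T}$)
$H{\left(9 \right)} + d{\left(-3 \right)} 3 = \left(-1\right) 9 \frac{1}{9 + 4 \cdot 9} + \left(6 + 2 \left(-3\right)^{2}\right) 3 = \left(-1\right) 9 \frac{1}{9 + 36} + \left(6 + 2 \cdot 9\right) 3 = \left(-1\right) 9 \cdot \frac{1}{45} + \left(6 + 18\right) 3 = \left(-1\right) 9 \cdot \frac{1}{45} + 24 \cdot 3 = - \frac{1}{5} + 72 = \frac{359}{5}$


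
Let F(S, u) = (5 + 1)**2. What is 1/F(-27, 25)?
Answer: 1/36 ≈ 0.027778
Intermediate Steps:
F(S, u) = 36 (F(S, u) = 6**2 = 36)
1/F(-27, 25) = 1/36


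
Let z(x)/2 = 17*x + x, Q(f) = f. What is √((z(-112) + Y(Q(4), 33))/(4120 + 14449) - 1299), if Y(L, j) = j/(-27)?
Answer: I*√4031821569982/55707 ≈ 36.045*I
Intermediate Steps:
z(x) = 36*x (z(x) = 2*(17*x + x) = 2*(18*x) = 36*x)
Y(L, j) = -j/27 (Y(L, j) = j*(-1/27) = -j/27)
√((z(-112) + Y(Q(4), 33))/(4120 + 14449) - 1299) = √((36*(-112) - 1/27*33)/(4120 + 14449) - 1299) = √((-4032 - 11/9)/18569 - 1299) = √(-36299/9*1/18569 - 1299) = √(-36299/167121 - 1299) = √(-217126478/167121) = I*√4031821569982/55707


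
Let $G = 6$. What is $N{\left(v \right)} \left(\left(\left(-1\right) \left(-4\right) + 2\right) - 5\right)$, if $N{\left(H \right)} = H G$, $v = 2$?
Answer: $12$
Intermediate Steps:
$N{\left(H \right)} = 6 H$ ($N{\left(H \right)} = H 6 = 6 H$)
$N{\left(v \right)} \left(\left(\left(-1\right) \left(-4\right) + 2\right) - 5\right) = 6 \cdot 2 \left(\left(\left(-1\right) \left(-4\right) + 2\right) - 5\right) = 12 \left(\left(4 + 2\right) - 5\right) = 12 \left(6 - 5\right) = 12 \cdot 1 = 12$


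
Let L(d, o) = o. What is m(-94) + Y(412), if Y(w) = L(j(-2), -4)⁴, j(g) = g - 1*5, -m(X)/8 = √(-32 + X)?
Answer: 256 - 24*I*√14 ≈ 256.0 - 89.8*I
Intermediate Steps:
m(X) = -8*√(-32 + X)
j(g) = -5 + g (j(g) = g - 5 = -5 + g)
Y(w) = 256 (Y(w) = (-4)⁴ = 256)
m(-94) + Y(412) = -8*√(-32 - 94) + 256 = -24*I*√14 + 256 = 256 - 24*I*√14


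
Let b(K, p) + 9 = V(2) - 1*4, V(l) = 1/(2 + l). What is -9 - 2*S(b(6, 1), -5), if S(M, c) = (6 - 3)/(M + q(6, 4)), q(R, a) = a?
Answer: -291/35 ≈ -8.3143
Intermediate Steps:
b(K, p) = -51/4 (b(K, p) = -9 + (1/(2 + 2) - 1*4) = -9 + (1/4 - 4) = -9 + (¼ - 4) = -9 - 15/4 = -51/4)
S(M, c) = 3/(4 + M) (S(M, c) = (6 - 3)/(M + 4) = 3/(4 + M))
-9 - 2*S(b(6, 1), -5) = -9 - 6/(4 - 51/4) = -9 - 6/(-35/4) = -9 - 6*(-4)/35 = -9 - 2*(-12/35) = -9 + 24/35 = -291/35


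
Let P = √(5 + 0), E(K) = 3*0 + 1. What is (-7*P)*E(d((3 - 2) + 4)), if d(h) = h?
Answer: -7*√5 ≈ -15.652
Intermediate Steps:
E(K) = 1 (E(K) = 0 + 1 = 1)
P = √5 ≈ 2.2361
(-7*P)*E(d((3 - 2) + 4)) = -7*√5*1 = -7*√5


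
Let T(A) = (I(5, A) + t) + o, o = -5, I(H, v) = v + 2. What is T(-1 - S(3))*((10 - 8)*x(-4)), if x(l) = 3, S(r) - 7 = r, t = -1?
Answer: -90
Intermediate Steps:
S(r) = 7 + r
I(H, v) = 2 + v
T(A) = -4 + A (T(A) = ((2 + A) - 1) - 5 = (1 + A) - 5 = -4 + A)
T(-1 - S(3))*((10 - 8)*x(-4)) = (-4 + (-1 - (7 + 3)))*((10 - 8)*3) = (-4 + (-1 - 1*10))*(2*3) = (-4 + (-1 - 10))*6 = (-4 - 11)*6 = -15*6 = -90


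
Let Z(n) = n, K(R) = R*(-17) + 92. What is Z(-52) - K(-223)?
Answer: -3935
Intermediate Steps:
K(R) = 92 - 17*R (K(R) = -17*R + 92 = 92 - 17*R)
Z(-52) - K(-223) = -52 - (92 - 17*(-223)) = -52 - (92 + 3791) = -52 - 1*3883 = -52 - 3883 = -3935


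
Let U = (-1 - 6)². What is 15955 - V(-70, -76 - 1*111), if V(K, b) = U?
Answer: 15906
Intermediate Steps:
U = 49 (U = (-7)² = 49)
V(K, b) = 49
15955 - V(-70, -76 - 1*111) = 15955 - 1*49 = 15955 - 49 = 15906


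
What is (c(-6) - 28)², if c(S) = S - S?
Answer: 784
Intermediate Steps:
c(S) = 0
(c(-6) - 28)² = (0 - 28)² = (-28)² = 784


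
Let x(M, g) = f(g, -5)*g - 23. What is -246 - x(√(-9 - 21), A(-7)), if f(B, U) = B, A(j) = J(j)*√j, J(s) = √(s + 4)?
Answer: -244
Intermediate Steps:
J(s) = √(4 + s)
A(j) = √j*√(4 + j) (A(j) = √(4 + j)*√j = √j*√(4 + j))
x(M, g) = -23 + g² (x(M, g) = g*g - 23 = g² - 23 = -23 + g²)
-246 - x(√(-9 - 21), A(-7)) = -246 - (-23 + (√(-7)*√(4 - 7))²) = -246 - (-23 + ((I*√7)*√(-3))²) = -246 - (-23 + ((I*√7)*(I*√3))²) = -246 - (-23 + (-√21)²) = -246 - (-23 + 21) = -246 - 1*(-2) = -246 + 2 = -244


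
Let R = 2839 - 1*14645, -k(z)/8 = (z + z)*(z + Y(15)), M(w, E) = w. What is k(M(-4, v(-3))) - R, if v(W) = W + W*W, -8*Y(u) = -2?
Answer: 11566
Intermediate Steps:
Y(u) = ¼ (Y(u) = -⅛*(-2) = ¼)
v(W) = W + W²
k(z) = -16*z*(¼ + z) (k(z) = -8*(z + z)*(z + ¼) = -8*2*z*(¼ + z) = -16*z*(¼ + z))
R = -11806 (R = 2839 - 14645 = -11806)
k(M(-4, v(-3))) - R = -4*(-4)*(1 + 4*(-4)) - 1*(-11806) = -4*(-4)*(1 - 16) + 11806 = -4*(-4)*(-15) + 11806 = -240 + 11806 = 11566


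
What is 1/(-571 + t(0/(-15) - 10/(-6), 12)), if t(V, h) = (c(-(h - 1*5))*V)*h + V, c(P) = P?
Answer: -3/2128 ≈ -0.0014098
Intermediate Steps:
t(V, h) = V + V*h*(5 - h) (t(V, h) = ((-(h - 1*5))*V)*h + V = ((-(h - 5))*V)*h + V = ((-(-5 + h))*V)*h + V = ((5 - h)*V)*h + V = (V*(5 - h))*h + V = V*h*(5 - h) + V = V + V*h*(5 - h))
1/(-571 + t(0/(-15) - 10/(-6), 12)) = 1/(-571 - (0/(-15) - 10/(-6))*(-1 + 12*(-5 + 12))) = 1/(-571 - (0*(-1/15) - 10*(-⅙))*(-1 + 12*7)) = 1/(-571 - (0 + 5/3)*(-1 + 84)) = 1/(-571 - 1*5/3*83) = 1/(-571 - 415/3) = 1/(-2128/3) = -3/2128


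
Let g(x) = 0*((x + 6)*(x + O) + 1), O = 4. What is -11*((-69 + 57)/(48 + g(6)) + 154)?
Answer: -6765/4 ≈ -1691.3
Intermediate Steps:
g(x) = 0 (g(x) = 0*((x + 6)*(x + 4) + 1) = 0*((6 + x)*(4 + x) + 1) = 0*((4 + x)*(6 + x) + 1) = 0*(1 + (4 + x)*(6 + x)) = 0)
-11*((-69 + 57)/(48 + g(6)) + 154) = -11*((-69 + 57)/(48 + 0) + 154) = -11*(-12/48 + 154) = -11*(-12*1/48 + 154) = -11*(-¼ + 154) = -11*615/4 = -6765/4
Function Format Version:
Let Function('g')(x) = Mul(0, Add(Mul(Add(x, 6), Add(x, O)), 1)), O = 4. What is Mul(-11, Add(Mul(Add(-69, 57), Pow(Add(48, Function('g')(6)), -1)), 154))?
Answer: Rational(-6765, 4) ≈ -1691.3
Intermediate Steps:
Function('g')(x) = 0 (Function('g')(x) = Mul(0, Add(Mul(Add(x, 6), Add(x, 4)), 1)) = Mul(0, Add(Mul(Add(6, x), Add(4, x)), 1)) = Mul(0, Add(Mul(Add(4, x), Add(6, x)), 1)) = Mul(0, Add(1, Mul(Add(4, x), Add(6, x)))) = 0)
Mul(-11, Add(Mul(Add(-69, 57), Pow(Add(48, Function('g')(6)), -1)), 154)) = Mul(-11, Add(Mul(Add(-69, 57), Pow(Add(48, 0), -1)), 154)) = Mul(-11, Add(Mul(-12, Pow(48, -1)), 154)) = Mul(-11, Add(Mul(-12, Rational(1, 48)), 154)) = Mul(-11, Add(Rational(-1, 4), 154)) = Mul(-11, Rational(615, 4)) = Rational(-6765, 4)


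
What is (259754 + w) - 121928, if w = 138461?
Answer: 276287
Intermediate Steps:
(259754 + w) - 121928 = (259754 + 138461) - 121928 = 398215 - 121928 = 276287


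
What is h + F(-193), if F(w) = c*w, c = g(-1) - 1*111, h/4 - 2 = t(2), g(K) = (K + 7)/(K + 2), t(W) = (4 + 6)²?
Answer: 20673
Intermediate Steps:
t(W) = 100 (t(W) = 10² = 100)
g(K) = (7 + K)/(2 + K)
h = 408 (h = 8 + 4*100 = 8 + 400 = 408)
c = -105 (c = (7 - 1)/(2 - 1) - 1*111 = 6/1 - 111 = 1*6 - 111 = 6 - 111 = -105)
F(w) = -105*w
h + F(-193) = 408 - 105*(-193) = 408 + 20265 = 20673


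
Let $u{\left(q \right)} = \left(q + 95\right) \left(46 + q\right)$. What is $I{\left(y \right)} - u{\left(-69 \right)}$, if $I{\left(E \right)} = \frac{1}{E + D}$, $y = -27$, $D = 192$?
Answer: $\frac{98671}{165} \approx 598.01$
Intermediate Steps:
$u{\left(q \right)} = \left(46 + q\right) \left(95 + q\right)$ ($u{\left(q \right)} = \left(95 + q\right) \left(46 + q\right) = \left(46 + q\right) \left(95 + q\right)$)
$I{\left(E \right)} = \frac{1}{192 + E}$ ($I{\left(E \right)} = \frac{1}{E + 192} = \frac{1}{192 + E}$)
$I{\left(y \right)} - u{\left(-69 \right)} = \frac{1}{192 - 27} - \left(4370 + \left(-69\right)^{2} + 141 \left(-69\right)\right) = \frac{1}{165} - \left(4370 + 4761 - 9729\right) = \frac{1}{165} - -598 = \frac{1}{165} + 598 = \frac{98671}{165}$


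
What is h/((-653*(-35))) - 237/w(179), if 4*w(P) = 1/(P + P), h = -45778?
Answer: -7756667098/22855 ≈ -3.3939e+5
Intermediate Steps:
w(P) = 1/(8*P) (w(P) = 1/(4*(P + P)) = 1/(4*((2*P))) = (1/(2*P))/4 = 1/(8*P))
h/((-653*(-35))) - 237/w(179) = -45778/((-653*(-35))) - 237/((⅛)/179) = -45778/22855 - 237/((⅛)*(1/179)) = -45778*1/22855 - 237/1/1432 = -45778/22855 - 237*1432 = -45778/22855 - 339384 = -7756667098/22855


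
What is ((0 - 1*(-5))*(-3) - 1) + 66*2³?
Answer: 512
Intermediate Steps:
((0 - 1*(-5))*(-3) - 1) + 66*2³ = ((0 + 5)*(-3) - 1) + 66*8 = (5*(-3) - 1) + 528 = (-15 - 1) + 528 = -16 + 528 = 512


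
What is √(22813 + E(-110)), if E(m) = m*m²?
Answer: I*√1308187 ≈ 1143.8*I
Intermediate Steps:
E(m) = m³
√(22813 + E(-110)) = √(22813 + (-110)³) = √(22813 - 1331000) = √(-1308187) = I*√1308187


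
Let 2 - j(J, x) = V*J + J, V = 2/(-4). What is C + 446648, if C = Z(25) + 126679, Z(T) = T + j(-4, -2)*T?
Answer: 573452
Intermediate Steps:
V = -½ (V = 2*(-¼) = -½ ≈ -0.50000)
j(J, x) = 2 - J/2 (j(J, x) = 2 - (-J/2 + J) = 2 - J/2)
Z(T) = 5*T (Z(T) = T + (2 - ½*(-4))*T = T + (2 + 2)*T = T + 4*T = 5*T)
C = 126804 (C = 5*25 + 126679 = 125 + 126679 = 126804)
C + 446648 = 126804 + 446648 = 573452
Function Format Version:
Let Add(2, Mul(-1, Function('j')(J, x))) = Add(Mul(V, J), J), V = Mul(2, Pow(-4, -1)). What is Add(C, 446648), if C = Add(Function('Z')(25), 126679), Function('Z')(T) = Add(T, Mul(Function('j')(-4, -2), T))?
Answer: 573452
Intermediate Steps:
V = Rational(-1, 2) (V = Mul(2, Rational(-1, 4)) = Rational(-1, 2) ≈ -0.50000)
Function('j')(J, x) = Add(2, Mul(Rational(-1, 2), J)) (Function('j')(J, x) = Add(2, Mul(-1, Add(Mul(Rational(-1, 2), J), J))) = Add(2, Mul(-1, Mul(Rational(1, 2), J))) = Add(2, Mul(Rational(-1, 2), J)))
Function('Z')(T) = Mul(5, T) (Function('Z')(T) = Add(T, Mul(Add(2, Mul(Rational(-1, 2), -4)), T)) = Add(T, Mul(Add(2, 2), T)) = Add(T, Mul(4, T)) = Mul(5, T))
C = 126804 (C = Add(Mul(5, 25), 126679) = Add(125, 126679) = 126804)
Add(C, 446648) = Add(126804, 446648) = 573452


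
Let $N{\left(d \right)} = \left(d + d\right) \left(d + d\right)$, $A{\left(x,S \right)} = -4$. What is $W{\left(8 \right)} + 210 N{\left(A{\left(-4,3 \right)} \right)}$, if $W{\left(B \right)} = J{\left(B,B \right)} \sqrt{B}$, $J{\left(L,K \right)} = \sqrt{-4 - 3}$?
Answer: $13440 + 2 i \sqrt{14} \approx 13440.0 + 7.4833 i$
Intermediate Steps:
$J{\left(L,K \right)} = i \sqrt{7}$ ($J{\left(L,K \right)} = \sqrt{-7} = i \sqrt{7}$)
$W{\left(B \right)} = i \sqrt{7} \sqrt{B}$
$N{\left(d \right)} = 4 d^{2}$ ($N{\left(d \right)} = 2 d 2 d = 4 d^{2}$)
$W{\left(8 \right)} + 210 N{\left(A{\left(-4,3 \right)} \right)} = i \sqrt{7} \sqrt{8} + 210 \cdot 4 \left(-4\right)^{2} = i \sqrt{7} \cdot 2 \sqrt{2} + 210 \cdot 4 \cdot 16 = 2 i \sqrt{14} + 210 \cdot 64 = 2 i \sqrt{14} + 13440 = 13440 + 2 i \sqrt{14}$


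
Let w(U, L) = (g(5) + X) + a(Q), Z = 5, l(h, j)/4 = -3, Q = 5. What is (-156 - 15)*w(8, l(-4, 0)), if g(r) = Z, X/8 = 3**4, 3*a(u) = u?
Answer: -111948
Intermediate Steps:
l(h, j) = -12 (l(h, j) = 4*(-3) = -12)
a(u) = u/3
X = 648 (X = 8*3**4 = 8*81 = 648)
g(r) = 5
w(U, L) = 1964/3 (w(U, L) = (5 + 648) + (1/3)*5 = 653 + 5/3 = 1964/3)
(-156 - 15)*w(8, l(-4, 0)) = (-156 - 15)*(1964/3) = -171*1964/3 = -111948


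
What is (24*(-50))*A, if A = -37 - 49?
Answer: 103200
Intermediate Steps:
A = -86
(24*(-50))*A = (24*(-50))*(-86) = -1200*(-86) = 103200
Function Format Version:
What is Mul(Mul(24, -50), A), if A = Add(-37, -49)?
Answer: 103200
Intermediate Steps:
A = -86
Mul(Mul(24, -50), A) = Mul(Mul(24, -50), -86) = Mul(-1200, -86) = 103200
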